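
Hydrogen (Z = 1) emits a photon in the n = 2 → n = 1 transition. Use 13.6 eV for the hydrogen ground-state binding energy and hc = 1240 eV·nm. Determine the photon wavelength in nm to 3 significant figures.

ΔE = 13.60 × (1/1² − 1/2²) = 13.60 × 0.7500 = 10.20 eV.
λ = hc/ΔE = 1240 / 10.20 = 122 nm.

122 nm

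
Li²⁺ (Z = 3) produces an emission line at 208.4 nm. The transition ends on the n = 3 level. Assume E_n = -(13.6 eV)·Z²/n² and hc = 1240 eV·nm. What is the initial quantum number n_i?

n_i = 4

The photon energy is ΔE = hc/λ = 1240 / 208.4 = 5.950 eV.
With Z = 3, ΔE = 122.4 × (1/n_f² − 1/n_i²), so 1/n_f² − 1/n_i² = 0.04861.
With n_f = 3: 1/n_i² = 1/9 − 0.04861 = 0.06250, so n_i ≈ 4.00.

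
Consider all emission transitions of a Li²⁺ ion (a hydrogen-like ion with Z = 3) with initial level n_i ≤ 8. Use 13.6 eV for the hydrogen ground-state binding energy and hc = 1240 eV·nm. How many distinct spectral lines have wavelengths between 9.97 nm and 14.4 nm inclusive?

7

Enumerate all n_i → n_f pairs with 1 ≤ n_f < n_i ≤ 8 and compute λ = 1240 / [13.6·9·(1/n_f² − 1/n_i²)].
Lines falling in [9.97, 14.4] nm: 8→1 (10.29 nm), 7→1 (10.34 nm), 6→1 (10.42 nm), 5→1 (10.55 nm), 4→1 (10.81 nm), 3→1 (11.40 nm), 2→1 (13.51 nm).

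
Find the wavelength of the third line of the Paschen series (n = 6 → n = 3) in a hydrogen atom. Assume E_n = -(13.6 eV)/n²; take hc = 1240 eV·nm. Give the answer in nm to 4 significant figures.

1094 nm

The Paschen series terminates on n_f = 3; the third line has n_i = 3+3 = 6.
ΔE = 13.60 × (1/3² − 1/6²) = 1.133 eV.
λ = 1240 / 1.133 = 1094 nm.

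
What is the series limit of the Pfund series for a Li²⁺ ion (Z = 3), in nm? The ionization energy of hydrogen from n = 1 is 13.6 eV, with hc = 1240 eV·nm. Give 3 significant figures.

253 nm

The Pfund series has lower level n_f = 5; the series limit corresponds to n_i → ∞.
ΔE_max = 13.6 × 9 / 5² = 4.896 eV.
λ_min = 1240 / 4.896 = 253 nm.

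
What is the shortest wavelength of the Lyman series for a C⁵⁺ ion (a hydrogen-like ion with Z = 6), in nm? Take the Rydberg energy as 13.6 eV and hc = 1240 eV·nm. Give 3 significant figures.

The Lyman series has lower level n_f = 1; the series limit corresponds to n_i → ∞.
ΔE_max = 13.6 × 36 / 1² = 489.6 eV.
λ_min = 1240 / 489.6 = 2.53 nm.

2.53 nm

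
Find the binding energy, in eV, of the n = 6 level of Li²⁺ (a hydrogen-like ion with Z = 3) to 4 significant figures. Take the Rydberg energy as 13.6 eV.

3.400 eV

E_n = −13.6 Z²/n² = −122.4/n² eV for Z = 3.
E_6 = −122.4/36 = −3.400 eV, so ionization (to E = 0) requires 3.400 eV.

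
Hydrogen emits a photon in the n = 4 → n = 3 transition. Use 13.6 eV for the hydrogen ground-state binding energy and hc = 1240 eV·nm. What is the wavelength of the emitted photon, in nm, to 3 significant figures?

1880 nm

ΔE = 13.60 × (1/3² − 1/4²) = 13.60 × 0.04861 = 0.6611 eV.
λ = hc/ΔE = 1240 / 0.6611 = 1880 nm.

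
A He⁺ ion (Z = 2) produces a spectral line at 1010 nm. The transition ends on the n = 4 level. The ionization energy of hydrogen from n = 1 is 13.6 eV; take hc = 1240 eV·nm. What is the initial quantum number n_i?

n_i = 5

The photon energy is ΔE = hc/λ = 1240 / 1010 = 1.228 eV.
With Z = 2, ΔE = 54.40 × (1/n_f² − 1/n_i²), so 1/n_f² − 1/n_i² = 0.02257.
With n_f = 4: 1/n_i² = 1/16 − 0.02257 = 0.03993, so n_i ≈ 5.00.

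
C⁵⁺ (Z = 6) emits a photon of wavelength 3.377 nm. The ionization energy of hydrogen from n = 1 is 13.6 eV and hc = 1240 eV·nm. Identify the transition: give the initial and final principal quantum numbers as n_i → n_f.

The photon energy is ΔE = hc/λ = 1240 / 3.377 = 367.2 eV.
With Z = 6, ΔE = 489.6 × (1/n_f² − 1/n_i²), so 1/n_f² − 1/n_i² = 0.7500.
Trying n_f = 1 gives 1/n_i² = 0.2500, i.e. n_i ≈ 2; this pair matches.

n_i = 2, n_f = 1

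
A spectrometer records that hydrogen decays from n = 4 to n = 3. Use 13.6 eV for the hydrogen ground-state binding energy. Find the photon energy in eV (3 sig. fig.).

E_4 = −13.60/16 = −0.8500 eV and E_3 = −13.60/9 = −1.511 eV.
The photon energy is |E_4 − E_3| = 0.661 eV.

0.661 eV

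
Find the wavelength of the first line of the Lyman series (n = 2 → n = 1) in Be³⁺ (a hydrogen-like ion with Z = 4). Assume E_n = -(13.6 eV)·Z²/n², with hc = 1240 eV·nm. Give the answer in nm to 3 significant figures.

7.60 nm

The Lyman series terminates on n_f = 1; the first line has n_i = 1+1 = 2.
ΔE = 217.6 × (1/1² − 1/2²) = 163.2 eV.
λ = 1240 / 163.2 = 7.60 nm.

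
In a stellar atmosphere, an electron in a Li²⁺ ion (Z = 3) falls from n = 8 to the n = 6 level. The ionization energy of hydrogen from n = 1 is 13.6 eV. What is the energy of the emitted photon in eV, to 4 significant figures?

1.488 eV

The Bohr energies scale as Z², so for Z = 3: E_n = −122.4/n² eV.
E_8 = −122.4/64 = −1.913 eV and E_6 = −122.4/36 = −3.400 eV.
The photon energy is |E_8 − E_6| = 1.488 eV.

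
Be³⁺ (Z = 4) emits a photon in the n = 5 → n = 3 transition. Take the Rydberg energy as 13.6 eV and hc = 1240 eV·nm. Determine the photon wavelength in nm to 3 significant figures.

For Z = 4 the level energies scale as Z², so the effective Rydberg energy is 13.6 × 16 = 217.6 eV.
ΔE = 217.6 × (1/3² − 1/5²) = 217.6 × 0.07111 = 15.47 eV.
λ = hc/ΔE = 1240 / 15.47 = 80.1 nm.

80.1 nm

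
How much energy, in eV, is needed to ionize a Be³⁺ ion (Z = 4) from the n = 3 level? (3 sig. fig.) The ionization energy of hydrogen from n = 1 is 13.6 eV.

24.2 eV

E_n = −13.6 Z²/n² = −217.6/n² eV for Z = 4.
E_3 = −217.6/9 = −24.2 eV, so ionization (to E = 0) requires 24.2 eV.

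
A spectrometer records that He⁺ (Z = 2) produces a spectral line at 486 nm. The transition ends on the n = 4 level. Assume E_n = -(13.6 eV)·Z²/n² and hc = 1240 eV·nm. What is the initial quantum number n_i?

n_i = 8

The photon energy is ΔE = hc/λ = 1240 / 486 = 2.551 eV.
With Z = 2, ΔE = 54.40 × (1/n_f² − 1/n_i²), so 1/n_f² − 1/n_i² = 0.04690.
With n_f = 4: 1/n_i² = 1/16 − 0.04690 = 0.01560, so n_i ≈ 8.01.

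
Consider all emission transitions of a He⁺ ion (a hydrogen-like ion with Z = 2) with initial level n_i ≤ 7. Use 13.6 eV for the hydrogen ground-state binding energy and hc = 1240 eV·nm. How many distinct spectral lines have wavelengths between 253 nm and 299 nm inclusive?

1

Enumerate all n_i → n_f pairs with 1 ≤ n_f < n_i ≤ 7 and compute λ = 1240 / [13.6·4·(1/n_f² − 1/n_i²)].
Lines falling in [253, 299] nm: 6→3 (273.5 nm).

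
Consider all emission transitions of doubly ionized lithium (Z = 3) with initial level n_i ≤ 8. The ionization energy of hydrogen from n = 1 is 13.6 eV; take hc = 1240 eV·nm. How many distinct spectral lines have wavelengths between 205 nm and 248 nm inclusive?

Enumerate all n_i → n_f pairs with 1 ≤ n_f < n_i ≤ 8 and compute λ = 1240 / [13.6·9·(1/n_f² − 1/n_i²)].
Lines falling in [205, 248] nm: 4→3 (208.4 nm), 8→4 (216.1 nm), 7→4 (240.7 nm).

3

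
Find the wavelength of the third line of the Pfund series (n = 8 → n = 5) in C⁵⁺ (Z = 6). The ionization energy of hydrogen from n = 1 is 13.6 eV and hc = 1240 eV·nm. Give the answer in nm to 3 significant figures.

104 nm

The Pfund series terminates on n_f = 5; the third line has n_i = 5+3 = 8.
ΔE = 489.6 × (1/5² − 1/8²) = 11.93 eV.
λ = 1240 / 11.93 = 104 nm.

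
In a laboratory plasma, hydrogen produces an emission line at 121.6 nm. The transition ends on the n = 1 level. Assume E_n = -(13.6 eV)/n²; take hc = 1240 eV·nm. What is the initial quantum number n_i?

n_i = 2

The photon energy is ΔE = hc/λ = 1240 / 121.6 = 10.20 eV.
With Z = 1, ΔE = 13.60 × (1/n_f² − 1/n_i²), so 1/n_f² − 1/n_i² = 0.7498.
With n_f = 1: 1/n_i² = 1/1 − 0.7498 = 0.2502, so n_i ≈ 2.00.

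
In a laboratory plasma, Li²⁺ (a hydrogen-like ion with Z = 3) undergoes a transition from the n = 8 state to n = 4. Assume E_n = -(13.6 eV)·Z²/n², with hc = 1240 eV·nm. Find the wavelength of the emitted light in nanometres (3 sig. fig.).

For Z = 3 the level energies scale as Z², so the effective Rydberg energy is 13.6 × 9 = 122.4 eV.
ΔE = 122.4 × (1/4² − 1/8²) = 122.4 × 0.04688 = 5.738 eV.
λ = hc/ΔE = 1240 / 5.738 = 216 nm.

216 nm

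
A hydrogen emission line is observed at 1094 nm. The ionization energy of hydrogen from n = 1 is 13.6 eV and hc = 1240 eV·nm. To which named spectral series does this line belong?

ΔE = 1240/1094 = 1.133 eV.
This matches 13.6 × (1/3² − 1/6²), so n_f = 3: the Paschen series.

Paschen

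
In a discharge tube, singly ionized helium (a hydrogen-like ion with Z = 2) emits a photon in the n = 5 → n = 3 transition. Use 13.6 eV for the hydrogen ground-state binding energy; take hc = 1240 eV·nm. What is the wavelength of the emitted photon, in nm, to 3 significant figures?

321 nm

For Z = 2 the level energies scale as Z², so the effective Rydberg energy is 13.6 × 4 = 54.40 eV.
ΔE = 54.40 × (1/3² − 1/5²) = 54.40 × 0.07111 = 3.868 eV.
λ = hc/ΔE = 1240 / 3.868 = 321 nm.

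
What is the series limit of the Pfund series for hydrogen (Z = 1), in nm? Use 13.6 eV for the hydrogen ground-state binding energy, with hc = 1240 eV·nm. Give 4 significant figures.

The Pfund series has lower level n_f = 5; the series limit corresponds to n_i → ∞.
ΔE_max = 13.6 × 1 / 5² = 0.5440 eV.
λ_min = 1240 / 0.5440 = 2279 nm.

2279 nm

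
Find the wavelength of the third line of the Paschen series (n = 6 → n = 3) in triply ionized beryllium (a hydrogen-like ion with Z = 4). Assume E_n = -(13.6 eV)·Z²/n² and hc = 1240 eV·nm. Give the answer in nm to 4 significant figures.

68.38 nm

The Paschen series terminates on n_f = 3; the third line has n_i = 3+3 = 6.
ΔE = 217.6 × (1/3² − 1/6²) = 18.13 eV.
λ = 1240 / 18.13 = 68.38 nm.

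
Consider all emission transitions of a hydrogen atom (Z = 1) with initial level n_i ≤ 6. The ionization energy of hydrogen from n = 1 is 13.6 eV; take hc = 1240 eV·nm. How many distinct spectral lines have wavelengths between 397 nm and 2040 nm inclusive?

7

Enumerate all n_i → n_f pairs with 1 ≤ n_f < n_i ≤ 6 and compute λ = 1240 / [13.6·1·(1/n_f² − 1/n_i²)].
Lines falling in [397, 2040] nm: 6→2 (410.3 nm), 5→2 (434.2 nm), 4→2 (486.3 nm), 3→2 (656.5 nm), 6→3 (1094 nm), 5→3 (1282 nm), 4→3 (1876 nm).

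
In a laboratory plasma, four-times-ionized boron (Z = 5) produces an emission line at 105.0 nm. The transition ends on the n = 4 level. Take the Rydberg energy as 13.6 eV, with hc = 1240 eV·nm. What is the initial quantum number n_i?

The photon energy is ΔE = hc/λ = 1240 / 105.0 = 11.81 eV.
With Z = 5, ΔE = 340.0 × (1/n_f² − 1/n_i²), so 1/n_f² − 1/n_i² = 0.03473.
With n_f = 4: 1/n_i² = 1/16 − 0.03473 = 0.02777, so n_i ≈ 6.00.

n_i = 6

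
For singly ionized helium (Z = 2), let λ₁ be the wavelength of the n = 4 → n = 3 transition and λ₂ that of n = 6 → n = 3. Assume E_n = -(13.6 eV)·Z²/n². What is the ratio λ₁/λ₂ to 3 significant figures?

1.71

λ ∝ 1/ΔE ∝ 1/(1/n_f² − 1/n_i²), and the Z² and hc factors cancel in the ratio.
λ₁/λ₂ = (1/3² − 1/6²)/(1/3² − 1/4²) = 0.08333/0.04861 = 1.71.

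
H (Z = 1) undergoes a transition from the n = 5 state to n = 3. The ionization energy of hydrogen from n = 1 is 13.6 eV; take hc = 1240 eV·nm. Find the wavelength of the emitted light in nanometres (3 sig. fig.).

1280 nm

ΔE = 13.60 × (1/3² − 1/5²) = 13.60 × 0.07111 = 0.9671 eV.
λ = hc/ΔE = 1240 / 0.9671 = 1280 nm.
This line belongs to the Paschen series.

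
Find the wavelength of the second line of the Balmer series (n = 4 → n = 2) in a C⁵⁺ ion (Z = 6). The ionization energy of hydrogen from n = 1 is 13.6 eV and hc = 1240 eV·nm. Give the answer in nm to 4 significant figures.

The Balmer series terminates on n_f = 2; the second line has n_i = 2+2 = 4.
ΔE = 489.6 × (1/2² − 1/4²) = 91.80 eV.
λ = 1240 / 91.80 = 13.51 nm.

13.51 nm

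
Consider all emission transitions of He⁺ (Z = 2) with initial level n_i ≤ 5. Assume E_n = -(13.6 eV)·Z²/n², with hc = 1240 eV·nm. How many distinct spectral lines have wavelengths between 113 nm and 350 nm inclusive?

3

Enumerate all n_i → n_f pairs with 1 ≤ n_f < n_i ≤ 5 and compute λ = 1240 / [13.6·4·(1/n_f² − 1/n_i²)].
Lines falling in [113, 350] nm: 4→2 (121.6 nm), 3→2 (164.1 nm), 5→3 (320.5 nm).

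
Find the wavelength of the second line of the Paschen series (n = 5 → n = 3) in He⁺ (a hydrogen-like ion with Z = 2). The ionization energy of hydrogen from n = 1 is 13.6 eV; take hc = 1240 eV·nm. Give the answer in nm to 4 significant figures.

320.5 nm

The Paschen series terminates on n_f = 3; the second line has n_i = 3+2 = 5.
ΔE = 54.40 × (1/3² − 1/5²) = 3.868 eV.
λ = 1240 / 3.868 = 320.5 nm.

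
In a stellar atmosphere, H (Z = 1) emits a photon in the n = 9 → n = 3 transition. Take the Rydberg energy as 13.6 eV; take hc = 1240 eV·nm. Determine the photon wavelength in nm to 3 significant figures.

923 nm

ΔE = 13.60 × (1/3² − 1/9²) = 13.60 × 0.09877 = 1.343 eV.
λ = hc/ΔE = 1240 / 1.343 = 923 nm.
This line belongs to the Paschen series.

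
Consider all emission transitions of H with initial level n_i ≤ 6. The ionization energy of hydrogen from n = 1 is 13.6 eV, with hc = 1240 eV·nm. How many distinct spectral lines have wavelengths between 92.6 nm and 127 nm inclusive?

Enumerate all n_i → n_f pairs with 1 ≤ n_f < n_i ≤ 6 and compute λ = 1240 / [13.6·1·(1/n_f² − 1/n_i²)].
Lines falling in [92.6, 127] nm: 6→1 (93.78 nm), 5→1 (94.98 nm), 4→1 (97.25 nm), 3→1 (102.6 nm), 2→1 (121.6 nm).

5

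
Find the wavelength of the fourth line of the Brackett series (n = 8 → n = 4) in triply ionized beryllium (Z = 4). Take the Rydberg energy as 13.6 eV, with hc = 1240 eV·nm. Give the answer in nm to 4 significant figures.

121.6 nm

The Brackett series terminates on n_f = 4; the fourth line has n_i = 4+4 = 8.
ΔE = 217.6 × (1/4² − 1/8²) = 10.20 eV.
λ = 1240 / 10.20 = 121.6 nm.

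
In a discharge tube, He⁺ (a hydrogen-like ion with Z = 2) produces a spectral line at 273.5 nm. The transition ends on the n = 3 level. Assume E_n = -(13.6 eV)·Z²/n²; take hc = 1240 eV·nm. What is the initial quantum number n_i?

n_i = 6

The photon energy is ΔE = hc/λ = 1240 / 273.5 = 4.534 eV.
With Z = 2, ΔE = 54.40 × (1/n_f² − 1/n_i²), so 1/n_f² − 1/n_i² = 0.08334.
With n_f = 3: 1/n_i² = 1/9 − 0.08334 = 0.02777, so n_i ≈ 6.00.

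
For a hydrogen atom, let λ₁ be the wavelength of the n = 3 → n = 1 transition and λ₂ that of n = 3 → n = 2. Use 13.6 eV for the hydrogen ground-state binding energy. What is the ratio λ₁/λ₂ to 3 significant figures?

λ ∝ 1/ΔE ∝ 1/(1/n_f² − 1/n_i²), and the Z² and hc factors cancel in the ratio.
λ₁/λ₂ = (1/2² − 1/3²)/(1/1² − 1/3²) = 0.1389/0.8889 = 0.156.

0.156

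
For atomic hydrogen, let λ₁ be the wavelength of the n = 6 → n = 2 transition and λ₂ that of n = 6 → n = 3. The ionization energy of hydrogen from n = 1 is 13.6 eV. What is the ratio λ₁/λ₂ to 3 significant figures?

λ ∝ 1/ΔE ∝ 1/(1/n_f² − 1/n_i²), and the Z² and hc factors cancel in the ratio.
λ₁/λ₂ = (1/3² − 1/6²)/(1/2² − 1/6²) = 0.08333/0.2222 = 0.375.

0.375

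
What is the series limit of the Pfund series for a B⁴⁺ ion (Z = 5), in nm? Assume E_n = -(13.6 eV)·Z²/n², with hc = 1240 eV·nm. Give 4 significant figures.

91.18 nm

The Pfund series has lower level n_f = 5; the series limit corresponds to n_i → ∞.
ΔE_max = 13.6 × 25 / 5² = 13.60 eV.
λ_min = 1240 / 13.60 = 91.18 nm.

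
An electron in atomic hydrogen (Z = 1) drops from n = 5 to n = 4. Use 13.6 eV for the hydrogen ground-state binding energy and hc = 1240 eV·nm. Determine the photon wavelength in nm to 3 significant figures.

ΔE = 13.60 × (1/4² − 1/5²) = 13.60 × 0.02250 = 0.3060 eV.
λ = hc/ΔE = 1240 / 0.3060 = 4050 nm.

4050 nm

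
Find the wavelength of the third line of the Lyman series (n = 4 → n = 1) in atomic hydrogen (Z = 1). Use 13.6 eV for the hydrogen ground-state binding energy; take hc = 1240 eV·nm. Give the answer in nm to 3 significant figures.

The Lyman series terminates on n_f = 1; the third line has n_i = 1+3 = 4.
ΔE = 13.60 × (1/1² − 1/4²) = 12.75 eV.
λ = 1240 / 12.75 = 97.3 nm.

97.3 nm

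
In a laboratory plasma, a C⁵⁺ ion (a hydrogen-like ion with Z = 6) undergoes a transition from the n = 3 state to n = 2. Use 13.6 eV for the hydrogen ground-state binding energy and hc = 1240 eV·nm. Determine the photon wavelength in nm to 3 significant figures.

18.2 nm

For Z = 6 the level energies scale as Z², so the effective Rydberg energy is 13.6 × 36 = 489.6 eV.
ΔE = 489.6 × (1/2² − 1/3²) = 489.6 × 0.1389 = 68.00 eV.
λ = hc/ΔE = 1240 / 68.00 = 18.2 nm.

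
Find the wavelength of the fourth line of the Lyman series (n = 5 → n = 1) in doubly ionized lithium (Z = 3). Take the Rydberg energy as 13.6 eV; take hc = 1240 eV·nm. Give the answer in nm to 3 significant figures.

10.6 nm

The Lyman series terminates on n_f = 1; the fourth line has n_i = 1+4 = 5.
ΔE = 122.4 × (1/1² − 1/5²) = 117.5 eV.
λ = 1240 / 117.5 = 10.6 nm.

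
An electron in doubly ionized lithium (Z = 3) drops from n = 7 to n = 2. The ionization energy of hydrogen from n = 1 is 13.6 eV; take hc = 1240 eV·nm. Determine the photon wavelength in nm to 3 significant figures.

44.1 nm

For Z = 3 the level energies scale as Z², so the effective Rydberg energy is 13.6 × 9 = 122.4 eV.
ΔE = 122.4 × (1/2² − 1/7²) = 122.4 × 0.2296 = 28.10 eV.
λ = hc/ΔE = 1240 / 28.10 = 44.1 nm.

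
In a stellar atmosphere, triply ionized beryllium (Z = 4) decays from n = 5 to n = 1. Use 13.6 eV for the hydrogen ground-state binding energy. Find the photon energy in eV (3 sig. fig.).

209 eV

The Bohr energies scale as Z², so for Z = 4: E_n = −217.6/n² eV.
E_5 = −217.6/25 = −8.704 eV and E_1 = −217.6/1 = −217.6 eV.
The photon energy is |E_5 − E_1| = 209 eV.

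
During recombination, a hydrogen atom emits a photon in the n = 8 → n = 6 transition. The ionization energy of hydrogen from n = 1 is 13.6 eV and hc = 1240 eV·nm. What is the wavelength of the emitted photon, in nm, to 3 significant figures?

ΔE = 13.60 × (1/6² − 1/8²) = 13.60 × 0.01215 = 0.1653 eV.
λ = hc/ΔE = 1240 / 0.1653 = 7500 nm.

7500 nm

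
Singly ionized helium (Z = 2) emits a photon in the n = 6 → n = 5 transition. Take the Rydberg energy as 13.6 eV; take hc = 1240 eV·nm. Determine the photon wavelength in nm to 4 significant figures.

1865 nm

For Z = 2 the level energies scale as Z², so the effective Rydberg energy is 13.6 × 4 = 54.40 eV.
ΔE = 54.40 × (1/5² − 1/6²) = 54.40 × 0.01222 = 0.6649 eV.
λ = hc/ΔE = 1240 / 0.6649 = 1865 nm.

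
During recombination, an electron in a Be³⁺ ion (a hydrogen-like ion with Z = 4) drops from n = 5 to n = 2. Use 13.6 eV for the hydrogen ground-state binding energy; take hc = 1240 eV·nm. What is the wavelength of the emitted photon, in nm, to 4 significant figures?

For Z = 4 the level energies scale as Z², so the effective Rydberg energy is 13.6 × 16 = 217.6 eV.
ΔE = 217.6 × (1/2² − 1/5²) = 217.6 × 0.2100 = 45.70 eV.
λ = hc/ΔE = 1240 / 45.70 = 27.14 nm.

27.14 nm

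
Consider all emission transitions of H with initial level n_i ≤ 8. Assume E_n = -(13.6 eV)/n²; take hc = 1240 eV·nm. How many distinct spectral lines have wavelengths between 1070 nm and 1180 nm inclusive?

Enumerate all n_i → n_f pairs with 1 ≤ n_f < n_i ≤ 8 and compute λ = 1240 / [13.6·1·(1/n_f² − 1/n_i²)].
Lines falling in [1070, 1180] nm: 6→3 (1094 nm).

1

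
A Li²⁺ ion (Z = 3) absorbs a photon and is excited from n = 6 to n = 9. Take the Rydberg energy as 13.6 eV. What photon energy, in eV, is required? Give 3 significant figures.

The Bohr energies scale as Z², so for Z = 3: E_n = −122.4/n² eV.
E_9 = −122.4/81 = −1.511 eV and E_6 = −122.4/36 = −3.400 eV.
The photon energy is |E_9 − E_6| = 1.89 eV.

1.89 eV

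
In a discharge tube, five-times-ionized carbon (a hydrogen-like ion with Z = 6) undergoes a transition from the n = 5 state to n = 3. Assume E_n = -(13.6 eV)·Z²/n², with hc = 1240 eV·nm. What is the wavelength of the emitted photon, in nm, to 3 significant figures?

35.6 nm

For Z = 6 the level energies scale as Z², so the effective Rydberg energy is 13.6 × 36 = 489.6 eV.
ΔE = 489.6 × (1/3² − 1/5²) = 489.6 × 0.07111 = 34.82 eV.
λ = hc/ΔE = 1240 / 34.82 = 35.6 nm.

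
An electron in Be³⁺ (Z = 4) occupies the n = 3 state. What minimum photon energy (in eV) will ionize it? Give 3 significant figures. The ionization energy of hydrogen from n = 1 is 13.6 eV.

E_n = −13.6 Z²/n² = −217.6/n² eV for Z = 4.
E_3 = −217.6/9 = −24.2 eV, so ionization (to E = 0) requires 24.2 eV.

24.2 eV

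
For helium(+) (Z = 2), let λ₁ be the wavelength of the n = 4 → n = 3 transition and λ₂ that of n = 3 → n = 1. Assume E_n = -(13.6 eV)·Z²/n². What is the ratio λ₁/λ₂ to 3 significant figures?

18.3

λ ∝ 1/ΔE ∝ 1/(1/n_f² − 1/n_i²), and the Z² and hc factors cancel in the ratio.
λ₁/λ₂ = (1/1² − 1/3²)/(1/3² − 1/4²) = 0.8889/0.04861 = 18.3.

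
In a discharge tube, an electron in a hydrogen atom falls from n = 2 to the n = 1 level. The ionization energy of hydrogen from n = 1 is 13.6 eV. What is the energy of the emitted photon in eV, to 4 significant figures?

E_2 = −13.60/4 = −3.400 eV and E_1 = −13.60/1 = −13.60 eV.
The photon energy is |E_2 − E_1| = 10.20 eV.

10.20 eV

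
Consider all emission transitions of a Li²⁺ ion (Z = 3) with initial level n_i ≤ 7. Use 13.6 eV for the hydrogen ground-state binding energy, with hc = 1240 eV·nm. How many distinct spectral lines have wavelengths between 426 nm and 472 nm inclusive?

Enumerate all n_i → n_f pairs with 1 ≤ n_f < n_i ≤ 7 and compute λ = 1240 / [13.6·9·(1/n_f² − 1/n_i²)].
Lines falling in [426, 472] nm: 5→4 (450.3 nm).

1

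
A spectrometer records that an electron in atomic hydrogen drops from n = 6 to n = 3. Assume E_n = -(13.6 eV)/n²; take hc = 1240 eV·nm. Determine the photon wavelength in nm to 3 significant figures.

ΔE = 13.60 × (1/3² − 1/6²) = 13.60 × 0.08333 = 1.133 eV.
λ = hc/ΔE = 1240 / 1.133 = 1090 nm.
This line belongs to the Paschen series.

1090 nm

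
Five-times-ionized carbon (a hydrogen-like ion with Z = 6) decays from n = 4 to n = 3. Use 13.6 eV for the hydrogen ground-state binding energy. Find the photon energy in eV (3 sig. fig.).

23.8 eV

The Bohr energies scale as Z², so for Z = 6: E_n = −489.6/n² eV.
E_4 = −489.6/16 = −30.60 eV and E_3 = −489.6/9 = −54.40 eV.
The photon energy is |E_4 − E_3| = 23.8 eV.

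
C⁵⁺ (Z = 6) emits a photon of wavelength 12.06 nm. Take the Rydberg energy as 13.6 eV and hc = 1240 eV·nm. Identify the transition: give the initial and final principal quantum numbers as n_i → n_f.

The photon energy is ΔE = hc/λ = 1240 / 12.06 = 102.8 eV.
With Z = 6, ΔE = 489.6 × (1/n_f² − 1/n_i²), so 1/n_f² − 1/n_i² = 0.2100.
Trying n_f = 2 gives 1/n_i² = 0.03999, i.e. n_i ≈ 5; this pair matches.

n_i = 5, n_f = 2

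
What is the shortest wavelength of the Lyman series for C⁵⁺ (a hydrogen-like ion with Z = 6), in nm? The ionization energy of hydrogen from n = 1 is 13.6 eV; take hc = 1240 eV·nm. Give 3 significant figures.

2.53 nm

The Lyman series has lower level n_f = 1; the series limit corresponds to n_i → ∞.
ΔE_max = 13.6 × 36 / 1² = 489.6 eV.
λ_min = 1240 / 489.6 = 2.53 nm.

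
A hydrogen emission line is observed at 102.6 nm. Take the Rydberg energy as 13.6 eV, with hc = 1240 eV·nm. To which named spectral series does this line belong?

Lyman

ΔE = 1240/102.6 = 12.09 eV.
This matches 13.6 × (1/1² − 1/3²), so n_f = 1: the Lyman series.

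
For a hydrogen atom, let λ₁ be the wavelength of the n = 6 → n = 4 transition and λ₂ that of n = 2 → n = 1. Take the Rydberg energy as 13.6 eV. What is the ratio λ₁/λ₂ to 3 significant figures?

21.6

λ ∝ 1/ΔE ∝ 1/(1/n_f² − 1/n_i²), and the Z² and hc factors cancel in the ratio.
λ₁/λ₂ = (1/1² − 1/2²)/(1/4² − 1/6²) = 0.7500/0.03472 = 21.6.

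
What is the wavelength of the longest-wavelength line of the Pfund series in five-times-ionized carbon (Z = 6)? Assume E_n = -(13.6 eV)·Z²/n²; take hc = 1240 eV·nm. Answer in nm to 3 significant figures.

The Pfund series terminates on n_f = 5; the first line has n_i = 5+1 = 6.
ΔE = 489.6 × (1/5² − 1/6²) = 5.984 eV.
λ = 1240 / 5.984 = 207 nm.

207 nm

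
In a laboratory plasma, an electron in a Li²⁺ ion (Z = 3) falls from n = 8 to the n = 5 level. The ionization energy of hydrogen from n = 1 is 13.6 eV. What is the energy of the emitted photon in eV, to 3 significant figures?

The Bohr energies scale as Z², so for Z = 3: E_n = −122.4/n² eV.
E_8 = −122.4/64 = −1.913 eV and E_5 = −122.4/25 = −4.896 eV.
The photon energy is |E_8 − E_5| = 2.98 eV.

2.98 eV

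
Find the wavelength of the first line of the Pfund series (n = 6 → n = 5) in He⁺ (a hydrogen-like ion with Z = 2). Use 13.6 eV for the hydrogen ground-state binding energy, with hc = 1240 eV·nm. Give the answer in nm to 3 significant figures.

1860 nm

The Pfund series terminates on n_f = 5; the first line has n_i = 5+1 = 6.
ΔE = 54.40 × (1/5² − 1/6²) = 0.6649 eV.
λ = 1240 / 0.6649 = 1860 nm.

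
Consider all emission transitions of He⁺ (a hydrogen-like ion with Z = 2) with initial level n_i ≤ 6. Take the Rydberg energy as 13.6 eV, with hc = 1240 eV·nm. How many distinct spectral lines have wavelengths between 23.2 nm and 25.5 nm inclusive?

Enumerate all n_i → n_f pairs with 1 ≤ n_f < n_i ≤ 6 and compute λ = 1240 / [13.6·4·(1/n_f² − 1/n_i²)].
Lines falling in [23.2, 25.5] nm: 6→1 (23.45 nm), 5→1 (23.74 nm), 4→1 (24.31 nm).

3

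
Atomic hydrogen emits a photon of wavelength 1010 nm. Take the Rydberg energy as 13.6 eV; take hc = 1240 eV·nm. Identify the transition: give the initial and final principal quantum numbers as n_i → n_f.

n_i = 7, n_f = 3

The photon energy is ΔE = hc/λ = 1240 / 1010 = 1.228 eV.
With Z = 1, ΔE = 13.60 × (1/n_f² − 1/n_i²), so 1/n_f² − 1/n_i² = 0.09027.
Trying n_f = 3 gives 1/n_i² = 0.02084, i.e. n_i ≈ 7; this pair matches.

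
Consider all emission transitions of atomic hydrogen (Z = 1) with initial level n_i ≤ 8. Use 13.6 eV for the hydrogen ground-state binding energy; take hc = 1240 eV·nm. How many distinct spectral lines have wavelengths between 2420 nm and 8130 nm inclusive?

6

Enumerate all n_i → n_f pairs with 1 ≤ n_f < n_i ≤ 8 and compute λ = 1240 / [13.6·1·(1/n_f² − 1/n_i²)].
Lines falling in [2420, 8130] nm: 6→4 (2626 nm), 8→5 (3741 nm), 5→4 (4052 nm), 7→5 (4654 nm), 6→5 (7460 nm), 8→6 (7503 nm).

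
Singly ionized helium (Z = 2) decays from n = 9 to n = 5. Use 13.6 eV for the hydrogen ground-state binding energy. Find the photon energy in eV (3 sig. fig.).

1.50 eV

The Bohr energies scale as Z², so for Z = 2: E_n = −54.40/n² eV.
E_9 = −54.40/81 = −0.6716 eV and E_5 = −54.40/25 = −2.176 eV.
The photon energy is |E_9 − E_5| = 1.50 eV.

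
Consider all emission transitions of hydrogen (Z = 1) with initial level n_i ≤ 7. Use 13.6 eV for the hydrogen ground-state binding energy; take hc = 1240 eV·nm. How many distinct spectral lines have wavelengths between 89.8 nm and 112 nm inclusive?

Enumerate all n_i → n_f pairs with 1 ≤ n_f < n_i ≤ 7 and compute λ = 1240 / [13.6·1·(1/n_f² − 1/n_i²)].
Lines falling in [89.8, 112] nm: 7→1 (93.08 nm), 6→1 (93.78 nm), 5→1 (94.98 nm), 4→1 (97.25 nm), 3→1 (102.6 nm).

5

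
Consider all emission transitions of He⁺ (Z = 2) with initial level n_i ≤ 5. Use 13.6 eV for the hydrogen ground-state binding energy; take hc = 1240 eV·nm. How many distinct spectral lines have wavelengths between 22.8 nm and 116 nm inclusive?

Enumerate all n_i → n_f pairs with 1 ≤ n_f < n_i ≤ 5 and compute λ = 1240 / [13.6·4·(1/n_f² − 1/n_i²)].
Lines falling in [22.8, 116] nm: 5→1 (23.74 nm), 4→1 (24.31 nm), 3→1 (25.64 nm), 2→1 (30.39 nm), 5→2 (108.5 nm).

5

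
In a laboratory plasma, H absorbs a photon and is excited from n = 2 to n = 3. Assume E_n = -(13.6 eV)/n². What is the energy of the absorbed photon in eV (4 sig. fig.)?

E_3 = −13.60/9 = −1.511 eV and E_2 = −13.60/4 = −3.400 eV.
The photon energy is |E_3 − E_2| = 1.889 eV.

1.889 eV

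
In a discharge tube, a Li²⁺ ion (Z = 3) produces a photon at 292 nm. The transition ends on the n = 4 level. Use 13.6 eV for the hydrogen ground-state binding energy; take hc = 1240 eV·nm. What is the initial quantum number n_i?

n_i = 6

The photon energy is ΔE = hc/λ = 1240 / 292 = 4.247 eV.
With Z = 3, ΔE = 122.4 × (1/n_f² − 1/n_i²), so 1/n_f² − 1/n_i² = 0.03469.
With n_f = 4: 1/n_i² = 1/16 − 0.03469 = 0.02781, so n_i ≈ 6.00.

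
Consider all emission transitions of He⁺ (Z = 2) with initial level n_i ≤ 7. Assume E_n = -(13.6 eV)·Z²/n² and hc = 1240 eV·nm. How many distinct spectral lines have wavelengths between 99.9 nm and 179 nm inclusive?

4

Enumerate all n_i → n_f pairs with 1 ≤ n_f < n_i ≤ 7 and compute λ = 1240 / [13.6·4·(1/n_f² − 1/n_i²)].
Lines falling in [99.9, 179] nm: 6→2 (102.6 nm), 5→2 (108.5 nm), 4→2 (121.6 nm), 3→2 (164.1 nm).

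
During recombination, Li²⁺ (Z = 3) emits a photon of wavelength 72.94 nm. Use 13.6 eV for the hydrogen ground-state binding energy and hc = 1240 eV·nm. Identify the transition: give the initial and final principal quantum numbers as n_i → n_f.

The photon energy is ΔE = hc/λ = 1240 / 72.94 = 17.00 eV.
With Z = 3, ΔE = 122.4 × (1/n_f² − 1/n_i²), so 1/n_f² − 1/n_i² = 0.1389.
Trying n_f = 2 gives 1/n_i² = 0.1111, i.e. n_i ≈ 3; this pair matches.

n_i = 3, n_f = 2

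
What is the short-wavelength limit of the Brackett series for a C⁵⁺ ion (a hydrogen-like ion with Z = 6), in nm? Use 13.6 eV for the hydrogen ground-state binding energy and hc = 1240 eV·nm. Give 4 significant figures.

40.52 nm

The Brackett series has lower level n_f = 4; the series limit corresponds to n_i → ∞.
ΔE_max = 13.6 × 36 / 4² = 30.60 eV.
λ_min = 1240 / 30.60 = 40.52 nm.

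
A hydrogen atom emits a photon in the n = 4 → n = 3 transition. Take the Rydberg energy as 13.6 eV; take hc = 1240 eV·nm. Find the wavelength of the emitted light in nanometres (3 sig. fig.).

ΔE = 13.60 × (1/3² − 1/4²) = 13.60 × 0.04861 = 0.6611 eV.
λ = hc/ΔE = 1240 / 0.6611 = 1880 nm.
This line belongs to the Paschen series.

1880 nm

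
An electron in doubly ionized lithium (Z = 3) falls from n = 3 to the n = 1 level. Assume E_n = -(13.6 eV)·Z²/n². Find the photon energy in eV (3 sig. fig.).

The Bohr energies scale as Z², so for Z = 3: E_n = −122.4/n² eV.
E_3 = −122.4/9 = −13.60 eV and E_1 = −122.4/1 = −122.4 eV.
The photon energy is |E_3 − E_1| = 109 eV.

109 eV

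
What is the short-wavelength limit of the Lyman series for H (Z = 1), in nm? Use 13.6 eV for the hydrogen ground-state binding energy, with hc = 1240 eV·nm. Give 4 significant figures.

The Lyman series has lower level n_f = 1; the series limit corresponds to n_i → ∞.
ΔE_max = 13.6 × 1 / 1² = 13.60 eV.
λ_min = 1240 / 13.60 = 91.18 nm.

91.18 nm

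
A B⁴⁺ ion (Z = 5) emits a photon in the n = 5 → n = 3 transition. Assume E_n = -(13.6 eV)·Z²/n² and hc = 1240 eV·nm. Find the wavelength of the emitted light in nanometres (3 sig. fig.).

For Z = 5 the level energies scale as Z², so the effective Rydberg energy is 13.6 × 25 = 340.0 eV.
ΔE = 340.0 × (1/3² − 1/5²) = 340.0 × 0.07111 = 24.18 eV.
λ = hc/ΔE = 1240 / 24.18 = 51.3 nm.

51.3 nm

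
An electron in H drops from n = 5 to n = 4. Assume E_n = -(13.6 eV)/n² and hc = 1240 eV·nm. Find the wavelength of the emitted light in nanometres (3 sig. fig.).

ΔE = 13.60 × (1/4² − 1/5²) = 13.60 × 0.02250 = 0.3060 eV.
λ = hc/ΔE = 1240 / 0.3060 = 4050 nm.
This line belongs to the Brackett series.

4050 nm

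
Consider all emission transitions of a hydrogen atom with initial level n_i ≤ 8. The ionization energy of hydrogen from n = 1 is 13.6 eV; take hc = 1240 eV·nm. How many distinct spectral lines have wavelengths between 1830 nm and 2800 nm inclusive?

4

Enumerate all n_i → n_f pairs with 1 ≤ n_f < n_i ≤ 8 and compute λ = 1240 / [13.6·1·(1/n_f² − 1/n_i²)].
Lines falling in [1830, 2800] nm: 4→3 (1876 nm), 8→4 (1945 nm), 7→4 (2166 nm), 6→4 (2626 nm).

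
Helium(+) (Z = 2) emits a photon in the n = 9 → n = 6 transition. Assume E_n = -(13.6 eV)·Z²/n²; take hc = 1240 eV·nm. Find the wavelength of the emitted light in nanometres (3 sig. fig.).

1480 nm

For Z = 2 the level energies scale as Z², so the effective Rydberg energy is 13.6 × 4 = 54.40 eV.
ΔE = 54.40 × (1/6² − 1/9²) = 54.40 × 0.01543 = 0.8395 eV.
λ = hc/ΔE = 1240 / 0.8395 = 1480 nm.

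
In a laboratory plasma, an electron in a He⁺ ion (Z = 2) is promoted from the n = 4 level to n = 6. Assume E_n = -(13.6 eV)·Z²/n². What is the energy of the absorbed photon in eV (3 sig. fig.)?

1.89 eV

The Bohr energies scale as Z², so for Z = 2: E_n = −54.40/n² eV.
E_6 = −54.40/36 = −1.511 eV and E_4 = −54.40/16 = −3.400 eV.
The photon energy is |E_6 − E_4| = 1.89 eV.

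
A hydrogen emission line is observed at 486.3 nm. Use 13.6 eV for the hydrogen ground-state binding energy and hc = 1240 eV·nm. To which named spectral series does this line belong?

Balmer

ΔE = 1240/486.3 = 2.550 eV.
This matches 13.6 × (1/2² − 1/4²), so n_f = 2: the Balmer series.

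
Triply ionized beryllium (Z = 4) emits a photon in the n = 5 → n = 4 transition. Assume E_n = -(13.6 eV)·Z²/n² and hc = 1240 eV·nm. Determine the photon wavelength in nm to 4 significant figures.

For Z = 4 the level energies scale as Z², so the effective Rydberg energy is 13.6 × 16 = 217.6 eV.
ΔE = 217.6 × (1/4² − 1/5²) = 217.6 × 0.02250 = 4.896 eV.
λ = hc/ΔE = 1240 / 4.896 = 253.3 nm.

253.3 nm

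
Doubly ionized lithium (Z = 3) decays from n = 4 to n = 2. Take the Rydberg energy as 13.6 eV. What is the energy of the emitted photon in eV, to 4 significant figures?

The Bohr energies scale as Z², so for Z = 3: E_n = −122.4/n² eV.
E_4 = −122.4/16 = −7.650 eV and E_2 = −122.4/4 = −30.60 eV.
The photon energy is |E_4 − E_2| = 22.95 eV.

22.95 eV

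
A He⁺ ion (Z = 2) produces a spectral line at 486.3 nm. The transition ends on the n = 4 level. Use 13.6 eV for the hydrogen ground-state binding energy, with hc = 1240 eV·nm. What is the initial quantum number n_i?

The photon energy is ΔE = hc/λ = 1240 / 486.3 = 2.550 eV.
With Z = 2, ΔE = 54.40 × (1/n_f² − 1/n_i²), so 1/n_f² − 1/n_i² = 0.04687.
With n_f = 4: 1/n_i² = 1/16 − 0.04687 = 0.01563, so n_i ≈ 8.00.

n_i = 8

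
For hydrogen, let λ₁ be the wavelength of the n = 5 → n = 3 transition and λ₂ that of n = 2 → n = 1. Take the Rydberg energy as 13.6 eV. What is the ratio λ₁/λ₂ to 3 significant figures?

10.5

λ ∝ 1/ΔE ∝ 1/(1/n_f² − 1/n_i²), and the Z² and hc factors cancel in the ratio.
λ₁/λ₂ = (1/1² − 1/2²)/(1/3² − 1/5²) = 0.7500/0.07111 = 10.5.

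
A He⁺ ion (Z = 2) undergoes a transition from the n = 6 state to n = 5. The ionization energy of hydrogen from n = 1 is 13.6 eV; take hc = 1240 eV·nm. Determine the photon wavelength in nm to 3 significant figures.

1860 nm

For Z = 2 the level energies scale as Z², so the effective Rydberg energy is 13.6 × 4 = 54.40 eV.
ΔE = 54.40 × (1/5² − 1/6²) = 54.40 × 0.01222 = 0.6649 eV.
λ = hc/ΔE = 1240 / 0.6649 = 1860 nm.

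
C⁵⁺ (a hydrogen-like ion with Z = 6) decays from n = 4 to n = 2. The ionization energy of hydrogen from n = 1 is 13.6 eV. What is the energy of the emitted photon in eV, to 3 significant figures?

The Bohr energies scale as Z², so for Z = 6: E_n = −489.6/n² eV.
E_4 = −489.6/16 = −30.60 eV and E_2 = −489.6/4 = −122.4 eV.
The photon energy is |E_4 − E_2| = 91.8 eV.

91.8 eV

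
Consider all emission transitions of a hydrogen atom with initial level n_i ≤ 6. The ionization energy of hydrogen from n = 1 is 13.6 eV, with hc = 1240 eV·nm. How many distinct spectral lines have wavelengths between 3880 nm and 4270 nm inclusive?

1

Enumerate all n_i → n_f pairs with 1 ≤ n_f < n_i ≤ 6 and compute λ = 1240 / [13.6·1·(1/n_f² − 1/n_i²)].
Lines falling in [3880, 4270] nm: 5→4 (4052 nm).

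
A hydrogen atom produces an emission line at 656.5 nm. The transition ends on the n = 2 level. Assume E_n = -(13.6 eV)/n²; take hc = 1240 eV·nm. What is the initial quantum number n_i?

The photon energy is ΔE = hc/λ = 1240 / 656.5 = 1.889 eV.
With Z = 1, ΔE = 13.60 × (1/n_f² − 1/n_i²), so 1/n_f² − 1/n_i² = 0.1389.
With n_f = 2: 1/n_i² = 1/4 − 0.1389 = 0.1111, so n_i ≈ 3.00.

n_i = 3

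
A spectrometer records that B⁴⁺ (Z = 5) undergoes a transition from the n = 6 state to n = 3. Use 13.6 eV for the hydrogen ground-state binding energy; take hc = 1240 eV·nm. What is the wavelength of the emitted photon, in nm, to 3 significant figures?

For Z = 5 the level energies scale as Z², so the effective Rydberg energy is 13.6 × 25 = 340.0 eV.
ΔE = 340.0 × (1/3² − 1/6²) = 340.0 × 0.08333 = 28.33 eV.
λ = hc/ΔE = 1240 / 28.33 = 43.8 nm.

43.8 nm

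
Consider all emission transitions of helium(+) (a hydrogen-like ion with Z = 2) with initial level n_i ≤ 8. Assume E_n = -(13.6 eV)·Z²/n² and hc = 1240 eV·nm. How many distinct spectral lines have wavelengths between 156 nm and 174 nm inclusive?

1

Enumerate all n_i → n_f pairs with 1 ≤ n_f < n_i ≤ 8 and compute λ = 1240 / [13.6·4·(1/n_f² − 1/n_i²)].
Lines falling in [156, 174] nm: 3→2 (164.1 nm).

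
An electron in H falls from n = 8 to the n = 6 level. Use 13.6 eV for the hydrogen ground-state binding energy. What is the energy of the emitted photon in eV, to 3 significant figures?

0.165 eV

E_8 = −13.60/64 = −0.2125 eV and E_6 = −13.60/36 = −0.3778 eV.
The photon energy is |E_8 − E_6| = 0.165 eV.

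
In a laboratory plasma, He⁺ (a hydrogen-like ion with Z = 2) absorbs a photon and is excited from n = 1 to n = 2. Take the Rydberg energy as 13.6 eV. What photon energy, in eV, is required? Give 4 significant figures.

40.80 eV

The Bohr energies scale as Z², so for Z = 2: E_n = −54.40/n² eV.
E_2 = −54.40/4 = −13.60 eV and E_1 = −54.40/1 = −54.40 eV.
The photon energy is |E_2 − E_1| = 40.80 eV.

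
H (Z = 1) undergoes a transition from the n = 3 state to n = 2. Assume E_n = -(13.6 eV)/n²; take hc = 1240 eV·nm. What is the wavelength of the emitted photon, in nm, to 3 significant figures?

ΔE = 13.60 × (1/2² − 1/3²) = 13.60 × 0.1389 = 1.889 eV.
λ = hc/ΔE = 1240 / 1.889 = 656 nm.
This line belongs to the Balmer series.

656 nm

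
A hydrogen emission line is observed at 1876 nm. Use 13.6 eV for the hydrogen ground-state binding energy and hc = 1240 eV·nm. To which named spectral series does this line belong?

Paschen

ΔE = 1240/1876 = 0.6610 eV.
This matches 13.6 × (1/3² − 1/4²), so n_f = 3: the Paschen series.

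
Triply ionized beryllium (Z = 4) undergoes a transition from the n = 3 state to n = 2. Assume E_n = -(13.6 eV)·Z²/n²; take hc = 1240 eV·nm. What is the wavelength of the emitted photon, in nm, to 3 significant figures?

41.0 nm

For Z = 4 the level energies scale as Z², so the effective Rydberg energy is 13.6 × 16 = 217.6 eV.
ΔE = 217.6 × (1/2² − 1/3²) = 217.6 × 0.1389 = 30.22 eV.
λ = hc/ΔE = 1240 / 30.22 = 41.0 nm.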